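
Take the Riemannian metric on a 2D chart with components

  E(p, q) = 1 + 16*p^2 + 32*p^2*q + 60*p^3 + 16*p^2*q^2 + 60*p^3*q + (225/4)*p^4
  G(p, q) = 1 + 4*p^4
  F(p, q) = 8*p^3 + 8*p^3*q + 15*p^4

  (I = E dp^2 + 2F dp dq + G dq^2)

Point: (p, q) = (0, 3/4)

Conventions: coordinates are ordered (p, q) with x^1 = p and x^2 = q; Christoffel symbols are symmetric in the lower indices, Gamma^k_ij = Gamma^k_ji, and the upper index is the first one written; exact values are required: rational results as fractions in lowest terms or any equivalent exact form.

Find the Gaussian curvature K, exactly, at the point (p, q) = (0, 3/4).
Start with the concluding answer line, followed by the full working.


Answer: K = 0

E = 1, F = 0, G = 1, EG - F^2 = 1 at the point
E_p = 0, E_q = 0, F_p = 0, F_q = 0, G_p = 0, G_q = 0
E_qq = 0, F_pq = 0, G_pp = 0
K follows from Brioschi's formula, (det M1 - det M2)/(EG - F^2)^2.
M1 = [[-E_qq/2 + F_pq - G_pp/2, E_p/2, F_p - E_q/2], [F_q - G_p/2, E, F], [G_q/2, F, G]] = [[0, 0, 0], [0, 1, 0], [0, 0, 1]]; det M1 = 0
M2 = [[0, E_q/2, G_p/2], [E_q/2, E, F], [G_p/2, F, G]] = [[0, 0, 0], [0, 1, 0], [0, 0, 1]]; det M2 = 0
det M1 - det M2 = 0; K = 0 / (1)^2 = 0


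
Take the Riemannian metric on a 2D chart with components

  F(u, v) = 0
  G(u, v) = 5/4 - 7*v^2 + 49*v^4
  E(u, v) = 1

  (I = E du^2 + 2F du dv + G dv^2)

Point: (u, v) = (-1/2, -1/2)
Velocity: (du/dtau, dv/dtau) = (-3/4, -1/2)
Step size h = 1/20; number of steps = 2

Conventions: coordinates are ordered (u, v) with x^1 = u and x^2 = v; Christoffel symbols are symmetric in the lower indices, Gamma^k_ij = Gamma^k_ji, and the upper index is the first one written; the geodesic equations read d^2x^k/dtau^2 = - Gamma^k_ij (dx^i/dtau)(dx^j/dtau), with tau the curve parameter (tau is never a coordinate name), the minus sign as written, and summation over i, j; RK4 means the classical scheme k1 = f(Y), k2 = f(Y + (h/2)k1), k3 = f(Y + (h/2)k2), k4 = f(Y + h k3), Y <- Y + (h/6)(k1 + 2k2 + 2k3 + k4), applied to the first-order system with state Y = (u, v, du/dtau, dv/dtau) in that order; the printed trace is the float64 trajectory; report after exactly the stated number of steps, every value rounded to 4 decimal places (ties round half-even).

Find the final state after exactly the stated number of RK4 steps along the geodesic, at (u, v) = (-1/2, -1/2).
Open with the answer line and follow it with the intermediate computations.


Answer: u = -0.5750, v = -0.5461, du/dtau = -0.7500, dv/dtau = -0.4265

f(Y) = (du/dtau, dv/dtau, -Gamma^u_ij Y'^i Y'^j, -Gamma^v_ij Y'^i Y'^j) with the Gammas evaluated at the stage position; h = 0.050000; intermediate values shown to 6 dp
step 0: u = -0.5000, v = -0.5000, du/dtau = -0.7500, dv/dtau = -0.5000
step 1:
  k1: at (u, v) = (-0.500000, -0.500000), (du/dtau, dv/dtau) = (-0.750000, -0.500000); Gamma_uuu = 0.000000, Gamma_uuv = 0.000000, Gamma_uvv = 0.000000, Gamma_vuu = 0.000000, Gamma_vuv = 0.000000, Gamma_vvv = -3.414634; k1 = (-0.750000, -0.500000, 0.000000, 0.853659)
  k2: at (u, v) = (-0.518750, -0.512500), (du/dtau, dv/dtau) = (-0.750000, -0.478659); Gamma_uuu = 0.000000, Gamma_uuv = 0.000000, Gamma_uvv = 0.000000, Gamma_vuu = 0.000000, Gamma_vuv = 0.000000, Gamma_vvv = -3.440180; k2 = (-0.750000, -0.478659, 0.000000, 0.788193)
  k3: at (u, v) = (-0.518750, -0.511966), (du/dtau, dv/dtau) = (-0.750000, -0.480295); Gamma_uuu = 0.000000, Gamma_uuv = 0.000000, Gamma_uvv = 0.000000, Gamma_vuu = 0.000000, Gamma_vuv = 0.000000, Gamma_vvv = -3.439377; k3 = (-0.750000, -0.480295, 0.000000, 0.793407)
  k4: at (u, v) = (-0.537500, -0.524015), (du/dtau, dv/dtau) = (-0.750000, -0.460330); Gamma_uuu = 0.000000, Gamma_uuv = 0.000000, Gamma_uvv = 0.000000, Gamma_vuu = 0.000000, Gamma_vuv = 0.000000, Gamma_vvv = -3.451836; k4 = (-0.750000, -0.460330, 0.000000, 0.731456)
  Y <- Y + (h/6)(k1 + 2k2 + 2k3 + k4): u = -0.5375, v = -0.5240, du/dtau = -0.7500, dv/dtau = -0.4604
step 2:
  k1: at (u, v) = (-0.537500, -0.523985), (du/dtau, dv/dtau) = (-0.750000, -0.460431); Gamma_uuu = 0.000000, Gamma_uuv = 0.000000, Gamma_uvv = 0.000000, Gamma_vuu = 0.000000, Gamma_vuv = 0.000000, Gamma_vvv = -3.451819; k1 = (-0.750000, -0.460431, 0.000000, 0.731773)
  k2: at (u, v) = (-0.556250, -0.535496), (du/dtau, dv/dtau) = (-0.750000, -0.442136); Gamma_uuu = 0.000000, Gamma_uuv = 0.000000, Gamma_uvv = 0.000000, Gamma_vuu = 0.000000, Gamma_vuv = 0.000000, Gamma_vvv = -3.453646; k2 = (-0.750000, -0.442136, 0.000000, 0.675134)
  k3: at (u, v) = (-0.556250, -0.535039), (du/dtau, dv/dtau) = (-0.750000, -0.443552); Gamma_uuu = 0.000000, Gamma_uuv = 0.000000, Gamma_uvv = 0.000000, Gamma_vuu = 0.000000, Gamma_vuv = 0.000000, Gamma_vvv = -3.453743; k3 = (-0.750000, -0.443552, 0.000000, 0.679485)
  k4: at (u, v) = (-0.575000, -0.546163), (du/dtau, dv/dtau) = (-0.750000, -0.426456); Gamma_uuu = 0.000000, Gamma_uuv = 0.000000, Gamma_uvv = 0.000000, Gamma_vuu = 0.000000, Gamma_vuv = 0.000000, Gamma_vvv = -3.447753; k4 = (-0.750000, -0.426456, 0.000000, 0.627026)
  Y <- Y + (h/6)(k1 + 2k2 + 2k3 + k4): u = -0.5750, v = -0.5461, du/dtau = -0.7500, dv/dtau = -0.4265


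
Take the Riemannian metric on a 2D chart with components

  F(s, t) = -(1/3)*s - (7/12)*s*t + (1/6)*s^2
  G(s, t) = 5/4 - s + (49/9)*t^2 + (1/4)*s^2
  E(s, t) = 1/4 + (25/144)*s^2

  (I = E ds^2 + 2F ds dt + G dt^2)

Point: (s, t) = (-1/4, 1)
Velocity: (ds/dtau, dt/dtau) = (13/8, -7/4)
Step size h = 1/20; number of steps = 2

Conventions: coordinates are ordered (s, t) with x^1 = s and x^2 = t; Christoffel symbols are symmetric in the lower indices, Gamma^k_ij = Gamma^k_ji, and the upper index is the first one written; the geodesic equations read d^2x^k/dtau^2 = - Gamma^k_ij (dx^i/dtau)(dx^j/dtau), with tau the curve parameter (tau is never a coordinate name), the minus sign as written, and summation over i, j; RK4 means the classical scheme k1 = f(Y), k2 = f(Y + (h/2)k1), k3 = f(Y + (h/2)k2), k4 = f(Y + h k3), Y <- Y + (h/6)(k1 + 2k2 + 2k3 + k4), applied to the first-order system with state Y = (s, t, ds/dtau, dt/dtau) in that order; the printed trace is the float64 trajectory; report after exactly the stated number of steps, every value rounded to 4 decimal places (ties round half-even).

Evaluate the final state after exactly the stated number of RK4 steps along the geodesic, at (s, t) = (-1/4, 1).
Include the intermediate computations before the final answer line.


f(Y) = (ds/dtau, dt/dtau, -Gamma^s_ij Y'^i Y'^j, -Gamma^t_ij Y'^i Y'^j) with the Gammas evaluated at the stage position; h = 0.050000; intermediate values shown to 6 dp
step 0: s = -0.2500, t = 1.0000, ds/dtau = 1.6250, dt/dtau = -1.7500
step 1:
  k1: at (s, t) = (-0.250000, 1.000000), (ds/dtau, dt/dtau) = (1.625000, -1.750000); Gamma_sss = -0.035551, Gamma_sst = 0.076652, Gamma_stt = 2.062210, Gamma_tss = -0.142453, Gamma_tst = -0.083457, Gamma_ttt = 0.711253; k1 = (1.625000, -1.750000, -5.785681, -2.276709)
  k2: at (s, t) = (-0.209375, 0.956250), (ds/dtau, dt/dtau) = (1.480358, -1.806918); Gamma_sss = -0.029622, Gamma_sst = 0.065957, Gamma_stt = 2.057135, Gamma_tss = -0.148119, Gamma_tst = -0.087634, Gamma_ttt = 0.745470; k2 = (1.480358, -1.806918, -6.298676, -2.578144)
  k3: at (s, t) = (-0.212991, 0.954827), (ds/dtau, dt/dtau) = (1.467533, -1.814454); Gamma_sss = -0.029914, Gamma_sst = 0.067288, Gamma_stt = 2.057954, Gamma_tss = -0.148402, Gamma_tst = -0.087996, Gamma_ttt = 0.744438; k3 = (1.467533, -1.814454, -6.352513, -2.599887)
  k4: at (s, t) = (-0.176623, 0.909277), (ds/dtau, dt/dtau) = (1.307374, -1.879994); Gamma_sss = -0.024453, Gamma_sst = 0.057567, Gamma_stt = 2.052421, Gamma_tss = -0.154783, Gamma_tst = -0.093203, Gamma_ttt = 0.779460; k4 = (1.307374, -1.879994, -6.929254, -2.948509)
  Y <- Y + (h/6)(k1 + 2k2 + 2k3 + k4): s = -0.1764, t = 0.9094, ds/dtau = 1.3082, dt/dtau = -1.8798
step 2:
  k1: at (s, t) = (-0.176432, 0.909394), (ds/dtau, dt/dtau) = (1.308189, -1.879844); Gamma_sss = -0.024438, Gamma_sst = 0.057493, Gamma_stt = 2.052367, Gamma_tss = -0.154760, Gamma_tst = -0.093177, Gamma_ttt = 0.779501; k1 = (1.308189, -1.879844, -6.928089, -2.948041)
  k2: at (s, t) = (-0.143727, 0.862398), (ds/dtau, dt/dtau) = (1.134987, -1.953545); Gamma_sss = -0.019465, Gamma_sst = 0.048505, Gamma_stt = 2.046430, Gamma_tss = -0.161873, Gamma_tst = -0.099472, Gamma_ttt = 0.815373; k2 = (1.134987, -1.953545, -7.569699, -3.344320)
  k3: at (s, t) = (-0.148057, 0.860555), (ds/dtau, dt/dtau) = (1.118947, -1.963452); Gamma_sss = -0.019856, Gamma_sst = 0.050155, Gamma_stt = 2.047763, Gamma_tss = -0.162295, Gamma_tst = -0.099973, Gamma_ttt = 0.814009; k3 = (1.118947, -1.963452, -7.649180, -3.374204)
  k4: at (s, t) = (-0.120485, 0.811221), (ds/dtau, dt/dtau) = (0.925730, -2.048554); Gamma_sss = -0.015589, Gamma_sst = 0.042516, Gamma_stt = 2.042417, Gamma_tss = -0.170497, Gamma_tst = -0.107798, Gamma_ttt = 0.849957; k4 = (0.925730, -2.048554, -8.396539, -3.829656)
  Y <- Y + (h/6)(k1 + 2k2 + 2k3 + k4): s = -0.1203, t = 0.8114, ds/dtau = 0.9268, dt/dtau = -2.0483

Answer: s = -0.1203, t = 0.8114, ds/dtau = 0.9268, dt/dtau = -2.0483


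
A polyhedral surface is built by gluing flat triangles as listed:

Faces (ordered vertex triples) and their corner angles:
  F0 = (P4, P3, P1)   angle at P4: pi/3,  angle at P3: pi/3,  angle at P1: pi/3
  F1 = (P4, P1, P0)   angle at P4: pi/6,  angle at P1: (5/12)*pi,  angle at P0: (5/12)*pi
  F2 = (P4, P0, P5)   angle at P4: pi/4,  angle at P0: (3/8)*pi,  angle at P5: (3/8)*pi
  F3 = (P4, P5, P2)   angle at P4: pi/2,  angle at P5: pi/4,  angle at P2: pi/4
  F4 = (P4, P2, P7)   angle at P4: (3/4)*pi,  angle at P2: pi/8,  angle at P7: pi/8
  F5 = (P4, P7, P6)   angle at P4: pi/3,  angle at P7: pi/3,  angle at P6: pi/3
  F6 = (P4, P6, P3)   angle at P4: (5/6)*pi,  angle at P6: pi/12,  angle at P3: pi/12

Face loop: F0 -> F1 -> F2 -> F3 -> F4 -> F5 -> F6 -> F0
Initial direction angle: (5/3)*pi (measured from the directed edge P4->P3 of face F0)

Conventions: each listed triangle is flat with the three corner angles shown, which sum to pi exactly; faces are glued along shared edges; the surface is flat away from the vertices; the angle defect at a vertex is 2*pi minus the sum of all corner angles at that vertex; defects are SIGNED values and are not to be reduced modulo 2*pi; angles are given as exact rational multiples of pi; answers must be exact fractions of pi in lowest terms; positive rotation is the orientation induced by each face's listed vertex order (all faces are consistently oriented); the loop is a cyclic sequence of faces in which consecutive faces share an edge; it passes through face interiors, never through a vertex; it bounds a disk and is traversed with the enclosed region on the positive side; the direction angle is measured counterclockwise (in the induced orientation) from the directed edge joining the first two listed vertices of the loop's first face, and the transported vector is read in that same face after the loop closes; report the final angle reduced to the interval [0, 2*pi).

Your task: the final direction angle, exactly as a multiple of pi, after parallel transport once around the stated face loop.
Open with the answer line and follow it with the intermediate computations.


Answer: final direction angle = pi/2

enclosed vertex P4: corner angles sum to (19/6)*pi, defect = 2*pi - (19/6)*pi = (-7/6)*pi
holonomy = initial angle + sum of enclosed defects (mod 2*pi), positive in the induced orientation
final angle = (5/3)*pi - (7/6)*pi = pi/2 (mod 2*pi)


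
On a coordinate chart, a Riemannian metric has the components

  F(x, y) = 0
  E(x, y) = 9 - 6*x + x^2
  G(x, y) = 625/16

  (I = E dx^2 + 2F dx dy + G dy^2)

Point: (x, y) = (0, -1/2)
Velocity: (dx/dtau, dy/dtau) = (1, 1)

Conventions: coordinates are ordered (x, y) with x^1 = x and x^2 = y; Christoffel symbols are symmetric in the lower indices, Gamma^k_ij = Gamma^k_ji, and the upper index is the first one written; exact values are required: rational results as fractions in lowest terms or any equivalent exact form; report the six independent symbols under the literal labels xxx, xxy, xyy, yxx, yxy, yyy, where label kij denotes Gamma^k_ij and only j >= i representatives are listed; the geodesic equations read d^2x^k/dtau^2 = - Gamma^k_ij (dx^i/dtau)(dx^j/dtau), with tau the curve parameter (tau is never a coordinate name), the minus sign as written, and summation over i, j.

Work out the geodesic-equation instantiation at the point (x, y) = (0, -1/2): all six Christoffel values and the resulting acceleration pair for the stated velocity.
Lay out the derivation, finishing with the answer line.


E = 9, F = 0, G = 625/16 at the point
E_x = -6, E_y = 0, F_x = 0, F_y = 0, G_x = 0, G_y = 0
EG - F^2 = 5625/16;  g^inv = (16/5625) * [[625/16, 0], [0, 9]]
first-kind symbols [ij,l] = (1/2)(d_i g_jl + d_j g_il - d_l g_ij): [xx,x] = E_x/2 = -3, [xx,y] = F_x - E_y/2 = 0, [xy,x] = E_y/2 = 0, [xy,y] = G_x/2 = 0, [yy,x] = F_y - G_x/2 = 0, [yy,y] = G_y/2 = 0
Gamma^x_ij = (G*[ij,x] - F*[ij,y])/(EG - F^2), Gamma^y_ij = (E*[ij,y] - F*[ij,x])/(EG - F^2)
Gamma_xxx = -1/3, Gamma_xxy = 0, Gamma_xyy = 0, Gamma_yxx = 0, Gamma_yxy = 0, Gamma_yyy = 0
d^2x/dtau^2 = -(Gamma_xxx*(1)^2 + 2*Gamma_xxy*(1)*(1) + Gamma_xyy*(1)^2) = 1/3
d^2y/dtau^2 = -(Gamma_yxx*(1)^2 + 2*Gamma_yxy*(1)*(1) + Gamma_yyy*(1)^2) = 0

Answer: Gamma_xxx = -1/3, Gamma_xxy = 0, Gamma_xyy = 0, Gamma_yxx = 0, Gamma_yxy = 0, Gamma_yyy = 0; accelerations (d^2x/dtau^2, d^2y/dtau^2) = (1/3, 0)


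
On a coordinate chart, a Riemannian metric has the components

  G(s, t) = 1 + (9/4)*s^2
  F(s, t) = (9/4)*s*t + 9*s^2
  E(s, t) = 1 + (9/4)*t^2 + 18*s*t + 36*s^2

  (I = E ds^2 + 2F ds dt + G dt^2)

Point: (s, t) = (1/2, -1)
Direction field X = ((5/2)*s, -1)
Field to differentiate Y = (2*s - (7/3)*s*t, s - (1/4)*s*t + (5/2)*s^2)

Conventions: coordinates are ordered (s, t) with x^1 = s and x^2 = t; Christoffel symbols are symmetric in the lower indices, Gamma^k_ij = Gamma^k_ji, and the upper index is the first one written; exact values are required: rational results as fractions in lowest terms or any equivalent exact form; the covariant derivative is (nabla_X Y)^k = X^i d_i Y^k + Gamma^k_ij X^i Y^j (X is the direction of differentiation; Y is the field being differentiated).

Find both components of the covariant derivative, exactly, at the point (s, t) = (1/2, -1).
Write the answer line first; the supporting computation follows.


Answer: (nabla_X Y)^s = 4619/366, (nabla_X Y)^t = 7643/976

E = 13/4, F = 9/8, G = 25/16 at the point
E_s = 18, E_t = 9/2, F_s = 27/4, F_t = 9/8, G_s = 9/4, G_t = 0
EG - F^2 = 61/16;  g^inv = (16/61) * [[25/16, -9/8], [-9/8, 13/4]]
first-kind symbols [ij,l] = (1/2)(d_i g_jl + d_j g_il - d_l g_ij): [ss,s] = E_s/2 = 9, [ss,t] = F_s - E_t/2 = 9/2, [st,s] = E_t/2 = 9/4, [st,t] = G_s/2 = 9/8, [tt,s] = F_t - G_s/2 = 0, [tt,t] = G_t/2 = 0
Gamma^s_ij = (G*[ij,s] - F*[ij,t])/(EG - F^2), Gamma^t_ij = (E*[ij,t] - F*[ij,s])/(EG - F^2)
Gamma_sss = 144/61, Gamma_sst = 36/61, Gamma_stt = 0, Gamma_tss = 72/61, Gamma_tst = 18/61, Gamma_ttt = 0
X = (5/4, -1), Y = (13/6, 5/4) at the point


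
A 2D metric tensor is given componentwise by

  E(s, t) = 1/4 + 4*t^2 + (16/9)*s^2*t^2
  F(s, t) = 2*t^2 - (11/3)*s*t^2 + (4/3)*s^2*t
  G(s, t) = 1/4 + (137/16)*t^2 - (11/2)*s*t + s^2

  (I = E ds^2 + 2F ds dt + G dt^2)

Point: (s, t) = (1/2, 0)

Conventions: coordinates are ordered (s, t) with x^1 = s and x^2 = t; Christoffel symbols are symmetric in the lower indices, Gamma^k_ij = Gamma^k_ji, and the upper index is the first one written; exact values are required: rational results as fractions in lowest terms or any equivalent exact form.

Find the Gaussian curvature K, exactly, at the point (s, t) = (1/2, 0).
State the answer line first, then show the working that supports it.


Answer: K = -260/9

E = 1/4, F = 0, G = 1/2, EG - F^2 = 1/8 at the point
E_s = 0, E_t = 0, F_s = 0, F_t = 1/3, G_s = 1, G_t = -11/4
E_tt = 80/9, F_st = 4/3, G_ss = 2
K follows from Brioschi's formula, (det M1 - det M2)/(EG - F^2)^2.
M1 = [[-E_tt/2 + F_st - G_ss/2, E_s/2, F_s - E_t/2], [F_t - G_s/2, E, F], [G_t/2, F, G]] = [[-37/9, 0, 0], [-1/6, 1/4, 0], [-11/8, 0, 1/2]]; det M1 = -37/72
M2 = [[0, E_t/2, G_s/2], [E_t/2, E, F], [G_s/2, F, G]] = [[0, 0, 1/2], [0, 1/4, 0], [1/2, 0, 1/2]]; det M2 = -1/16
det M1 - det M2 = -65/144; K = -65/144 / (1/8)^2 = -260/9


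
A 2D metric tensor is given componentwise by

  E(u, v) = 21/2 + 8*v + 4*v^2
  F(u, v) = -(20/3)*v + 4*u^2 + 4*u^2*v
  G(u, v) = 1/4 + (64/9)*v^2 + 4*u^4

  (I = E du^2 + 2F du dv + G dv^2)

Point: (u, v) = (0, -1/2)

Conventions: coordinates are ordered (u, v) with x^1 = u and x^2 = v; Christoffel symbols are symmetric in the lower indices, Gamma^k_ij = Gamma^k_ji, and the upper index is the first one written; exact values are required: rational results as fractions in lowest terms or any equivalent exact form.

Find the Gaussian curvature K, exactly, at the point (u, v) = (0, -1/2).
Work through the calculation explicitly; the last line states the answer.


E = 15/2, F = 10/3, G = 73/36, EG - F^2 = 295/72 at the point
E_u = 0, E_v = 4, F_u = 0, F_v = -20/3, G_u = 0, G_v = -64/9
E_vv = 8, F_uv = 0, G_uu = 0
Apply the Brioschi formula K = (det M1 - det M2)/(EG - F^2)^2 over the derivative matrices of E, F, G.
M1 = [[-E_vv/2 + F_uv - G_uu/2, E_u/2, F_u - E_v/2], [F_v - G_u/2, E, F], [G_v/2, F, G]] = [[-4, 0, -2], [-20/3, 15/2, 10/3], [-32/9, 10/3, 73/36]]; det M1 = -455/18
M2 = [[0, E_v/2, G_u/2], [E_v/2, E, F], [G_u/2, F, G]] = [[0, 2, 0], [2, 15/2, 10/3], [0, 10/3, 73/36]]; det M2 = -73/9
det M1 - det M2 = -103/6; K = -103/6 / (295/72)^2 = -88992/87025

Answer: K = -88992/87025


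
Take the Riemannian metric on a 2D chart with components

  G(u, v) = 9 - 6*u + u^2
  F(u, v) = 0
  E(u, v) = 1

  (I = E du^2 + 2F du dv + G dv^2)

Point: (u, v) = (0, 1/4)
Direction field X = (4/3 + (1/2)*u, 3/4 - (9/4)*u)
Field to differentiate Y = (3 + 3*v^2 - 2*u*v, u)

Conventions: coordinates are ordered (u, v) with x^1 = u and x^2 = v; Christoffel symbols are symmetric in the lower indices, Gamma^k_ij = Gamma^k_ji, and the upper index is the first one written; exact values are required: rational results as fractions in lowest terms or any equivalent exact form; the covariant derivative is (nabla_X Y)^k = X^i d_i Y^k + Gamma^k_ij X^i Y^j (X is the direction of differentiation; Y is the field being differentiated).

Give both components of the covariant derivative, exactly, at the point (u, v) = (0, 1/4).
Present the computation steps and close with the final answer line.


E = 1, F = 0, G = 9 at the point
E_u = 0, E_v = 0, F_u = 0, F_v = 0, G_u = -6, G_v = 0
EG - F^2 = 9;  g^inv = (1/9) * [[9, 0], [0, 1]]
first-kind symbols [ij,l] = (1/2)(d_i g_jl + d_j g_il - d_l g_ij): [uu,u] = E_u/2 = 0, [uu,v] = F_u - E_v/2 = 0, [uv,u] = E_v/2 = 0, [uv,v] = G_u/2 = -3, [vv,u] = F_v - G_u/2 = 3, [vv,v] = G_v/2 = 0
Gamma^u_ij = (G*[ij,u] - F*[ij,v])/(EG - F^2), Gamma^v_ij = (E*[ij,v] - F*[ij,u])/(EG - F^2)
Gamma_uuu = 0, Gamma_uuv = 0, Gamma_uvv = 3, Gamma_vuu = 0, Gamma_vuv = -1/3, Gamma_vvv = 0
X = (4/3, 3/4), Y = (51/16, 0) at the point

Answer: (nabla_X Y)^u = 11/24, (nabla_X Y)^v = 103/192


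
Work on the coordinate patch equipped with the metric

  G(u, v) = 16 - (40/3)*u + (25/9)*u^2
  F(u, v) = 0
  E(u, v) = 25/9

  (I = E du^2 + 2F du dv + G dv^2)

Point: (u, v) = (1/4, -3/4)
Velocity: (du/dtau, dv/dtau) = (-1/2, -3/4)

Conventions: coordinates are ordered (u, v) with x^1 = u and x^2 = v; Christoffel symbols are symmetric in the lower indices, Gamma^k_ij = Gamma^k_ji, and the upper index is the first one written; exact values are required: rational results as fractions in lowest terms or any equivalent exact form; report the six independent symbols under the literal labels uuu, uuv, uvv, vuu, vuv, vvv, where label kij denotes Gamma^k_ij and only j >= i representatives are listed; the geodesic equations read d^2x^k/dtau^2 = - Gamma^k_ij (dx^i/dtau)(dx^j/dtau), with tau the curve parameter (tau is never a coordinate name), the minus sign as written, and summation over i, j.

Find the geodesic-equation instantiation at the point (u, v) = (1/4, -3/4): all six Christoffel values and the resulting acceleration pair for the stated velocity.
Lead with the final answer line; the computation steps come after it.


Answer: Gamma_uuu = 0, Gamma_uuv = 0, Gamma_uvv = 43/20, Gamma_vuu = 0, Gamma_vuv = -20/43, Gamma_vvv = 0; accelerations (d^2u/dtau^2, d^2v/dtau^2) = (-387/320, 15/43)

E = 25/9, F = 0, G = 1849/144 at the point
E_u = 0, E_v = 0, F_u = 0, F_v = 0, G_u = -215/18, G_v = 0
EG - F^2 = 46225/1296;  g^inv = (1296/46225) * [[1849/144, 0], [0, 25/9]]
first-kind symbols [ij,l] = (1/2)(d_i g_jl + d_j g_il - d_l g_ij): [uu,u] = E_u/2 = 0, [uu,v] = F_u - E_v/2 = 0, [uv,u] = E_v/2 = 0, [uv,v] = G_u/2 = -215/36, [vv,u] = F_v - G_u/2 = 215/36, [vv,v] = G_v/2 = 0
Gamma^u_ij = (G*[ij,u] - F*[ij,v])/(EG - F^2), Gamma^v_ij = (E*[ij,v] - F*[ij,u])/(EG - F^2)
Gamma_uuu = 0, Gamma_uuv = 0, Gamma_uvv = 43/20, Gamma_vuu = 0, Gamma_vuv = -20/43, Gamma_vvv = 0
d^2u/dtau^2 = -(Gamma_uuu*(-1/2)^2 + 2*Gamma_uuv*(-1/2)*(-3/4) + Gamma_uvv*(-3/4)^2) = -387/320
d^2v/dtau^2 = -(Gamma_vuu*(-1/2)^2 + 2*Gamma_vuv*(-1/2)*(-3/4) + Gamma_vvv*(-3/4)^2) = 15/43


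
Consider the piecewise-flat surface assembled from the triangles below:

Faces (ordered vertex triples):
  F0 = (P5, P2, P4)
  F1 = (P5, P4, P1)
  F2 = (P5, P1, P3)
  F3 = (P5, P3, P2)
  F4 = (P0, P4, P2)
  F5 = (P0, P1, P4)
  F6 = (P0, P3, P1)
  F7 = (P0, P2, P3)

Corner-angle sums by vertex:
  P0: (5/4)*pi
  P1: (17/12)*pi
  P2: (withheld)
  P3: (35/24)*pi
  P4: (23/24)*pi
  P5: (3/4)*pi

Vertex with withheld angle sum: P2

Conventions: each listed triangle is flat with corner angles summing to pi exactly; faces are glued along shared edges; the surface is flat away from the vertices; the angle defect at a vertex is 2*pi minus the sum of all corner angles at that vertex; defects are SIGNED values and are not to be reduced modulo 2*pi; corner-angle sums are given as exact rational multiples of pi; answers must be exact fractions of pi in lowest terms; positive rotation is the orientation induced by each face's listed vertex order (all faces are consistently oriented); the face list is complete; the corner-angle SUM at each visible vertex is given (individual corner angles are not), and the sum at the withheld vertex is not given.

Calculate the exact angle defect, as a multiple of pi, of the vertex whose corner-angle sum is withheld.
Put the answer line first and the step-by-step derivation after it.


Answer: defect(P2) = -pi/6

V = 6, E = 12, F = 8; chi = V - E + F = 2
Gauss-Bonnet: total defect = 2*pi*chi = 4*pi; visible defects sum to (25/6)*pi


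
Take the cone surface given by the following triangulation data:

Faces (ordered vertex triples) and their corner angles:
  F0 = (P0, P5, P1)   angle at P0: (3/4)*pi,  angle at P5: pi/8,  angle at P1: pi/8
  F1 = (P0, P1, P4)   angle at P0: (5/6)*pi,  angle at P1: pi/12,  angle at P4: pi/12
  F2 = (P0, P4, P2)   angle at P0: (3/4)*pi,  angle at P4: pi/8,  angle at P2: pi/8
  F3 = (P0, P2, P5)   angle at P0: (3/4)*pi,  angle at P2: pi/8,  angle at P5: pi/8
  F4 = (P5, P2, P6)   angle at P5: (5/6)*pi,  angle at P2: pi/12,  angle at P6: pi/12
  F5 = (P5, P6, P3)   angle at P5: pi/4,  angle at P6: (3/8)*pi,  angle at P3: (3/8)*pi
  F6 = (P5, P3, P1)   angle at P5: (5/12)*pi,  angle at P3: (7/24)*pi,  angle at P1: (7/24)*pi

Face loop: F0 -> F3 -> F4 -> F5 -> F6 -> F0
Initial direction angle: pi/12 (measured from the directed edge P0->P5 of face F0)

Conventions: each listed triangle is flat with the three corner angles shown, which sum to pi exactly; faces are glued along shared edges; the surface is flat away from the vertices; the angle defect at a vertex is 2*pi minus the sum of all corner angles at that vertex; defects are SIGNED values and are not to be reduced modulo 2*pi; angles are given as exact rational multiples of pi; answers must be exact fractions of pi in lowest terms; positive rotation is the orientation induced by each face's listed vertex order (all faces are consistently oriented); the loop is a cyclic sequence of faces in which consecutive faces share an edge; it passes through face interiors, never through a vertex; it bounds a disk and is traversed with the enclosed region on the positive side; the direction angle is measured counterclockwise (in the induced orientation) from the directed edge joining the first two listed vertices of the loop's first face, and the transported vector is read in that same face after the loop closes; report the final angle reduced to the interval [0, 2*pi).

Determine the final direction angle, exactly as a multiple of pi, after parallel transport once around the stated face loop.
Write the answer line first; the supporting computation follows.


Answer: final direction angle = pi/3

enclosed vertex P5: corner angles sum to (7/4)*pi, defect = 2*pi - (7/4)*pi = pi/4
the final direction is the initial angle plus the enclosed defects, taken mod 2*pi in the induced orientation
final angle = pi/12 + pi/4 = pi/3 (mod 2*pi)


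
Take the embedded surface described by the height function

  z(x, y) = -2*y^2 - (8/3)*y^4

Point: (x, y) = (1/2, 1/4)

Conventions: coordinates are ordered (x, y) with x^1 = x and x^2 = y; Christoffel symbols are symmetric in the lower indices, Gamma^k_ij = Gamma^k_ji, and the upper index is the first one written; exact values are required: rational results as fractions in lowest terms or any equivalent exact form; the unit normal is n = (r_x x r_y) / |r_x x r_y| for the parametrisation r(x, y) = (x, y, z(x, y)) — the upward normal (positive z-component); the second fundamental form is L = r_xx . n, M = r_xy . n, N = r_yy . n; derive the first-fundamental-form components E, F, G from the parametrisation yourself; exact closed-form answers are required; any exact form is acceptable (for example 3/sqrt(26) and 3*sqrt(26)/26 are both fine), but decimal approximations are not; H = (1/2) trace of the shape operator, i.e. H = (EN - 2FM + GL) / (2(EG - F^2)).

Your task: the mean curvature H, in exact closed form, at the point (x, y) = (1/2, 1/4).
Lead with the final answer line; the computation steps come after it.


Answer: H = -648*sqrt(85)/7225

z_x = 0, z_y = -7/6, z_xx = 0, z_xy = 0, z_yy = -6
E = 1, F = 0, G = 85/36; answer radicand W^2 = 85/36
unnormalised second-form numerators: l = 0, m = 0, n = -6; L = l/sqrt(85/36), and similarly M = m/sqrt(W^2), N = n/sqrt(W^2)
H = (E*n - 2*F*m + G*l) / (2*(EG - F^2)*sqrt(W^2)); E*n - 2*F*m + G*l = -6, EG - F^2 = 85/36, so H = (-108/85)/sqrt(85/36)


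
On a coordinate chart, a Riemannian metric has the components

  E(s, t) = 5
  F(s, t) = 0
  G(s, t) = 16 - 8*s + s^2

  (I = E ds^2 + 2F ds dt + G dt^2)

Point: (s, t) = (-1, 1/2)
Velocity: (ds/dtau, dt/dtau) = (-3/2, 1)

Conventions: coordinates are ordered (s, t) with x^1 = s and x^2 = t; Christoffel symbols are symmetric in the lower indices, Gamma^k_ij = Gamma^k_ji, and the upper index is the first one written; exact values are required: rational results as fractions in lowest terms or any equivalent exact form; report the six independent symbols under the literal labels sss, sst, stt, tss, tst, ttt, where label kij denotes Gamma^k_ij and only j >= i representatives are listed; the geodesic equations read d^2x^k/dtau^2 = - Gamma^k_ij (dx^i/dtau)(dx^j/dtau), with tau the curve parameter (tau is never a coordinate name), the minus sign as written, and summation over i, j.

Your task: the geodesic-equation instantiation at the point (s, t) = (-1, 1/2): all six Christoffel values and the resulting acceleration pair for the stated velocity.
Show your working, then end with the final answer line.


E = 5, F = 0, G = 25 at the point
E_s = 0, E_t = 0, F_s = 0, F_t = 0, G_s = -10, G_t = 0
EG - F^2 = 125;  g^inv = (1/125) * [[25, 0], [0, 5]]
first-kind symbols [ij,l] = (1/2)(d_i g_jl + d_j g_il - d_l g_ij): [ss,s] = E_s/2 = 0, [ss,t] = F_s - E_t/2 = 0, [st,s] = E_t/2 = 0, [st,t] = G_s/2 = -5, [tt,s] = F_t - G_s/2 = 5, [tt,t] = G_t/2 = 0
Gamma^s_ij = (G*[ij,s] - F*[ij,t])/(EG - F^2), Gamma^t_ij = (E*[ij,t] - F*[ij,s])/(EG - F^2)
Gamma_sss = 0, Gamma_sst = 0, Gamma_stt = 1, Gamma_tss = 0, Gamma_tst = -1/5, Gamma_ttt = 0
d^2s/dtau^2 = -(Gamma_sss*(-3/2)^2 + 2*Gamma_sst*(-3/2)*(1) + Gamma_stt*(1)^2) = -1
d^2t/dtau^2 = -(Gamma_tss*(-3/2)^2 + 2*Gamma_tst*(-3/2)*(1) + Gamma_ttt*(1)^2) = -3/5

Answer: Gamma_sss = 0, Gamma_sst = 0, Gamma_stt = 1, Gamma_tss = 0, Gamma_tst = -1/5, Gamma_ttt = 0; accelerations (d^2s/dtau^2, d^2t/dtau^2) = (-1, -3/5)


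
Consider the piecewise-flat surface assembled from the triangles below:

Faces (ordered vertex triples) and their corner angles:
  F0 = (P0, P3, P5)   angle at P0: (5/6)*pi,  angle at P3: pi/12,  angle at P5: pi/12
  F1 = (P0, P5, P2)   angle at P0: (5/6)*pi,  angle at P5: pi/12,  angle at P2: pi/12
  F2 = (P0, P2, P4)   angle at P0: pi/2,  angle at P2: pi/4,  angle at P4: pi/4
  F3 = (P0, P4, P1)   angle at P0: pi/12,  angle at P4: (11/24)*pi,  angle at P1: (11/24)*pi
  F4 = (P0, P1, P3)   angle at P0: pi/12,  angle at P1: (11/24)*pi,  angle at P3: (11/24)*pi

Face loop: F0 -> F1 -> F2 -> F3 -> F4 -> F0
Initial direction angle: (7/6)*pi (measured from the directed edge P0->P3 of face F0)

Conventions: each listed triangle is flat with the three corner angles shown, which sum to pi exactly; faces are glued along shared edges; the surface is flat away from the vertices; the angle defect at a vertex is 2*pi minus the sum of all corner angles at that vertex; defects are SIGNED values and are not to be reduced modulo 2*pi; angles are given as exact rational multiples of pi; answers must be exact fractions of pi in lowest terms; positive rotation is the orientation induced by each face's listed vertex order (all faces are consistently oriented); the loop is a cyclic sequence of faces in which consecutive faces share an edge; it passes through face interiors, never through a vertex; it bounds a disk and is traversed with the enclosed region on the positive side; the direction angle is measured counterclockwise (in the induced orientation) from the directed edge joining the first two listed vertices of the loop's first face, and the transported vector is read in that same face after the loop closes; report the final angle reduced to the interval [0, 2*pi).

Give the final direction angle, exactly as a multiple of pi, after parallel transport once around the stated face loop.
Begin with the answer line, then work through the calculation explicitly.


Answer: final direction angle = (5/6)*pi

enclosed vertex P0: corner angles sum to (7/3)*pi, defect = 2*pi - (7/3)*pi = -pi/3
the rotation equals the total enclosed defect, so the final angle is initial + defects (mod 2*pi)
final angle = (7/6)*pi - pi/3 = (5/6)*pi (mod 2*pi)


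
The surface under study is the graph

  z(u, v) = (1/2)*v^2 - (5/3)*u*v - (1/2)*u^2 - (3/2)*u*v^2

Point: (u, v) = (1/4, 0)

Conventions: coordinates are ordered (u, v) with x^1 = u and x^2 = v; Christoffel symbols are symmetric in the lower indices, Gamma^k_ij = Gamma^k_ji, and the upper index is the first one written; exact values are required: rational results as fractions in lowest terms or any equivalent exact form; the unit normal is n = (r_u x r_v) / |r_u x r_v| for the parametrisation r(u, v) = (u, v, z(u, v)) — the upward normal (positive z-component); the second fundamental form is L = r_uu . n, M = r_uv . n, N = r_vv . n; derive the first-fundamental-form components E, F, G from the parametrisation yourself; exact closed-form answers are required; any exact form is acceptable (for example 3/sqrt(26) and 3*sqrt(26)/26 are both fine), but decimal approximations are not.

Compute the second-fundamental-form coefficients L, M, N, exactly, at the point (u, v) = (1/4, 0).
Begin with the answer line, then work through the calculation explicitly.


Answer: L = -6*sqrt(178)/89, M = -10*sqrt(178)/89, N = 3*sqrt(178)/178

z_u = -1/4, z_v = -5/12, z_uu = -1, z_uv = -5/3, z_vv = 1/4
E = 17/16, F = 5/48, G = 169/144; answer radicand W^2 = 89/72
unnormalised second-form numerators: l = -1, m = -5/3, n = 1/4; L = l/sqrt(89/72), and similarly M = m/sqrt(W^2), N = n/sqrt(W^2)


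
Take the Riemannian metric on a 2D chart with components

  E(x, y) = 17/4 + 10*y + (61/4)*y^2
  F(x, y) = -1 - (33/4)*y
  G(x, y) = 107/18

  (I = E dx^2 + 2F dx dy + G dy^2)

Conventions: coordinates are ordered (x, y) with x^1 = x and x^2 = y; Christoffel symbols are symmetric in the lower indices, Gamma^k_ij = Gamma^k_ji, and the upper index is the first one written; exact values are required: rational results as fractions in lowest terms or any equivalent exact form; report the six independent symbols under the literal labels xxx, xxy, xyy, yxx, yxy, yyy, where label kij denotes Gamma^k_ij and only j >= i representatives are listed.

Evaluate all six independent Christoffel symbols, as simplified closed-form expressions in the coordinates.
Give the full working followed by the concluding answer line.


E = 17/4 + 10*y + (61/4)*y^2; F = -1 - (33/4)*y; G = 107/18
Gamma^k_ij = (1/2) g^{kl} (d_i g_jl + d_j g_il - d_l g_ij), with g^inv = (1/(EG-F^2)) [[G, -F], [-F, E]]
first partials: E_x = 0, E_y = 10 + (61/2)*y, F_x = 0, F_y = -33/4, G_x = 0, G_y = 0
D = EG - F^2 = 1747/72 + (773/18)*y + (3253/144)*y^2
expanded: Gamma^x_xx = (G E_x - 2F F_x + F E_y)/(2D), Gamma^x_xy = (G E_y - F G_x)/(2D), Gamma^x_yy = (2G F_y - G G_x - F G_y)/(2D), Gamma^y_xx = (2E F_x - E E_y - F E_x)/(2D), Gamma^y_xy = (E G_x - F E_y)/(2D), Gamma^y_yy = (E G_y - 2F F_y + F G_x)/(2D); substitute and cancel common factors

Answer: Gamma_xxx = (-18117*y^2 - 8136*y - 720)/(3253*y^2 + 6184*y + 3494), Gamma_xxy = (13054*y + 4280)/(3253*y^2 + 6184*y + 3494), Gamma_xyy = -7062/(3253*y^2 + 6184*y + 3494), Gamma_yxx = (-33489*y^3 - 32940*y^2 - 16533*y - 3060)/(3253*y^2 + 6184*y + 3494), Gamma_yxy = (18117*y^2 + 8136*y + 720)/(3253*y^2 + 6184*y + 3494), Gamma_yyy = (-9801*y - 1188)/(3253*y^2 + 6184*y + 3494)


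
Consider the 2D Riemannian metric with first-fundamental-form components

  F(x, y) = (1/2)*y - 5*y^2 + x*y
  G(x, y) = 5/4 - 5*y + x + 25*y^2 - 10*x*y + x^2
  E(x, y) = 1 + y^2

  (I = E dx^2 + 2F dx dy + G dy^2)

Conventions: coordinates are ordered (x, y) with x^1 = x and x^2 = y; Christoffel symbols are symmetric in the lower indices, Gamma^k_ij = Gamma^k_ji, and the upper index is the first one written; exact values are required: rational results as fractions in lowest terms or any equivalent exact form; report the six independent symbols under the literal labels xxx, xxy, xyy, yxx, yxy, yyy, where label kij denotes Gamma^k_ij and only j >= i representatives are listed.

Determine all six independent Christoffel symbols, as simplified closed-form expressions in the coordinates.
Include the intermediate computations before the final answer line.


E = 1 + y^2; F = (1/2)*y - 5*y^2 + x*y; G = 5/4 - 5*y + x + 25*y^2 - 10*x*y + x^2
Gamma^k_ij = (1/2) g^{kl} (d_i g_jl + d_j g_il - d_l g_ij), with g^inv = (1/(EG-F^2)) [[G, -F], [-F, E]]
first partials: E_x = 0, E_y = 2*y, F_x = y, F_y = 1/2 - 10*y + x, G_x = 1 - 10*y + 2*x, G_y = -5 + 50*y - 10*x
D = EG - F^2 = 5/4 - 5*y + x + 26*y^2 - 10*x*y + x^2
expanded: Gamma^x_xx = (G E_x - 2F F_x + F E_y)/(2D), Gamma^x_xy = (G E_y - F G_x)/(2D), Gamma^x_yy = (2G F_y - G G_x - F G_y)/(2D), Gamma^y_xx = (2E F_x - E E_y - F E_x)/(2D), Gamma^y_xy = (E G_x - F E_y)/(2D), Gamma^y_yy = (E G_y - 2F F_y + F G_x)/(2D); substitute and cancel common factors

Answer: Gamma_xxx = 0, Gamma_xxy = 4*y/(4*x^2 - 40*x*y + 4*x + 104*y^2 - 20*y + 5), Gamma_xyy = -20*y/(4*x^2 - 40*x*y + 4*x + 104*y^2 - 20*y + 5), Gamma_yxx = 0, Gamma_yxy = (4*x - 20*y + 2)/(4*x^2 - 40*x*y + 4*x + 104*y^2 - 20*y + 5), Gamma_yyy = (-20*x + 100*y - 10)/(4*x^2 - 40*x*y + 4*x + 104*y^2 - 20*y + 5)


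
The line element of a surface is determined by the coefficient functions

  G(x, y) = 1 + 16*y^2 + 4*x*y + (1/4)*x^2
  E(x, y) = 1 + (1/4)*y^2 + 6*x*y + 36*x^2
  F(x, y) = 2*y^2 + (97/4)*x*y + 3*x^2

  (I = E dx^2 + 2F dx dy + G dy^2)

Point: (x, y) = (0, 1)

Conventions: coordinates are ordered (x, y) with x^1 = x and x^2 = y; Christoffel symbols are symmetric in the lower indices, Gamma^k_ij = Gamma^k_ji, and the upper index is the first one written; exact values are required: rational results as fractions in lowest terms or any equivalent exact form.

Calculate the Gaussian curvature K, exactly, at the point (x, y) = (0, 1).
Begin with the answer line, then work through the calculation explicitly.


Answer: K = 380/4761

E = 5/4, F = 2, G = 17, EG - F^2 = 69/4 at the point
E_x = 6, E_y = 1/2, F_x = 97/4, F_y = 4, G_x = 4, G_y = 32
E_yy = 1/2, F_xy = 97/4, G_xx = 1/2
By Brioschi, K is (det M1 - det M2) divided by (EG - F^2) squared.
M1 = [[-E_yy/2 + F_xy - G_xx/2, E_x/2, F_x - E_y/2], [F_y - G_x/2, E, F], [G_y/2, F, G]] = [[95/4, 3, 24], [2, 5/4, 2], [16, 2, 17]]; det M1 = 315/16
M2 = [[0, E_y/2, G_x/2], [E_y/2, E, F], [G_x/2, F, G]] = [[0, 1/4, 2], [1/4, 5/4, 2], [2, 2, 17]]; det M2 = -65/16
det M1 - det M2 = 95/4; K = 95/4 / (69/4)^2 = 380/4761


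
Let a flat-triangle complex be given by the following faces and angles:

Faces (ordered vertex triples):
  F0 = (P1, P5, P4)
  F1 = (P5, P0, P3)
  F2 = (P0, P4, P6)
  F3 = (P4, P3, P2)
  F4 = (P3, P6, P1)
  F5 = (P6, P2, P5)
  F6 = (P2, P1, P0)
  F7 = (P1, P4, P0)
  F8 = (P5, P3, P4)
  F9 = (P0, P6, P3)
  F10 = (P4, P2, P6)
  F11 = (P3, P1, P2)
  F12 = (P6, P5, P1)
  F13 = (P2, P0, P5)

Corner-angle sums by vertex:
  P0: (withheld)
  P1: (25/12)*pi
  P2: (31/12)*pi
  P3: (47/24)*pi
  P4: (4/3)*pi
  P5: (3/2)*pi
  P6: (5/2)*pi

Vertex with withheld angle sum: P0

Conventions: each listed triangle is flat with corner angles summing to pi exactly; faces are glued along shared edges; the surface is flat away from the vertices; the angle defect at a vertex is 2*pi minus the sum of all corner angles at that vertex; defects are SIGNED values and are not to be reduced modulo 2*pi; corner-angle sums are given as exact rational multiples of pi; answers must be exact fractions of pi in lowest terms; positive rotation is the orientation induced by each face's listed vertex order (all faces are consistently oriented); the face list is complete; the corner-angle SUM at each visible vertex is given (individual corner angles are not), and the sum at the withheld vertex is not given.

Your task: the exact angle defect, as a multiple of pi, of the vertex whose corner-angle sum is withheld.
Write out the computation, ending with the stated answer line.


V = 7, E = 21, F = 14; chi = V - E + F = 0
Gauss-Bonnet: total defect = 2*pi*chi = 0; visible defects sum to pi/24

Answer: defect(P0) = -pi/24


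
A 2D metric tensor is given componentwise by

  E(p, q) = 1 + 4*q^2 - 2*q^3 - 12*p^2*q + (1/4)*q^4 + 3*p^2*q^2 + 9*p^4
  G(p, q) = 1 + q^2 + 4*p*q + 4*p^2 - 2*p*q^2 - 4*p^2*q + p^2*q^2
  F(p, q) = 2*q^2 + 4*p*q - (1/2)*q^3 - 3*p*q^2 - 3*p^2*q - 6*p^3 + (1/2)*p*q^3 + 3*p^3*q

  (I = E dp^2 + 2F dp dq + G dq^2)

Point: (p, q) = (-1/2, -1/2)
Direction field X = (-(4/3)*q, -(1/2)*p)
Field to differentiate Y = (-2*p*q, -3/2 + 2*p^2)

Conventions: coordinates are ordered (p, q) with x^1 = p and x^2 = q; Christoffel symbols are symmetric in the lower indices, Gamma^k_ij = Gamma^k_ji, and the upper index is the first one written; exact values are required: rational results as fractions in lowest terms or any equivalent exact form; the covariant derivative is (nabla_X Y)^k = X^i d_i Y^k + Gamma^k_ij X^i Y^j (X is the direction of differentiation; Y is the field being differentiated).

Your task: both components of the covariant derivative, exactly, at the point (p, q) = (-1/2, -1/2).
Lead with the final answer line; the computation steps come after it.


Answer: (nabla_X Y)^p = 2033/1164, (nabla_X Y)^q = -271/485

E = 289/64, F = 105/32, G = 65/16 at the point
E_p = -45/4, E_q = -75/8, F_p = -159/16, F_q = -115/16, G_p = -35/4, G_q = -21/4
EG - F^2 = 485/64;  g^inv = (64/485) * [[65/16, -105/32], [-105/32, 289/64]]
first-kind symbols [ij,l] = (1/2)(d_i g_jl + d_j g_il - d_l g_ij): [pp,p] = E_p/2 = -45/8, [pp,q] = F_p - E_q/2 = -21/4, [pq,p] = E_q/2 = -75/16, [pq,q] = G_p/2 = -35/8, [qq,p] = F_q - G_p/2 = -45/16, [qq,q] = G_q/2 = -21/8
Gamma^p_ij = (G*[ij,p] - F*[ij,q])/(EG - F^2), Gamma^q_ij = (E*[ij,q] - F*[ij,p])/(EG - F^2)
Gamma_ppp = -72/97, Gamma_ppq = -60/97, Gamma_pqq = -36/97, Gamma_qpp = -336/485, Gamma_qpq = -56/97, Gamma_qqq = -168/485
X = (2/3, 1/4), Y = (-1/2, -1) at the point


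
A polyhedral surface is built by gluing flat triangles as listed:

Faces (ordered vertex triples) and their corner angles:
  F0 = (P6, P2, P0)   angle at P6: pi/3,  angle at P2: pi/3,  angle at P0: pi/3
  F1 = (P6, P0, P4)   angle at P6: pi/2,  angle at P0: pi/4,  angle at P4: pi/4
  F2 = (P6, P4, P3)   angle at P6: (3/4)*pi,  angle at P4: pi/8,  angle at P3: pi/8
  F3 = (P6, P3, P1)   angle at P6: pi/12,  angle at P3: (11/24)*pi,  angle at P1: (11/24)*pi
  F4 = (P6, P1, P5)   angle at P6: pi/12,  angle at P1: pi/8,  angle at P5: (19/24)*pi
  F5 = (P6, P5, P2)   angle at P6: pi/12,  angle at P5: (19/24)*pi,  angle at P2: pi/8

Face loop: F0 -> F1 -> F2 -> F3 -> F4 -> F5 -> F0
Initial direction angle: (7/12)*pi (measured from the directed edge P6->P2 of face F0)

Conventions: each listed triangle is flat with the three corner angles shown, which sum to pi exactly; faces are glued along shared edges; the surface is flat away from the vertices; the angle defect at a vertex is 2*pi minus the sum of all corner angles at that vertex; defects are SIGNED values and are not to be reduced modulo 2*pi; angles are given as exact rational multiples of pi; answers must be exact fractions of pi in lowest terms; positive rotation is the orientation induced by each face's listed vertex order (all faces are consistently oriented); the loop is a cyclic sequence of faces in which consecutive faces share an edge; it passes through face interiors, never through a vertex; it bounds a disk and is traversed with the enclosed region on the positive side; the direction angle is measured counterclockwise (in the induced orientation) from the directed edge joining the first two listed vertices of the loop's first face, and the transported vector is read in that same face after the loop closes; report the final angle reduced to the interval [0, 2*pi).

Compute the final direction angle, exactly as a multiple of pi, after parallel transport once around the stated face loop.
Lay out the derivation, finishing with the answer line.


enclosed vertex P6: corner angles sum to (11/6)*pi, defect = 2*pi - (11/6)*pi = pi/6
transport around the loop rotates by the sum of enclosed defects; add to the initial angle mod 2*pi
final angle = (7/12)*pi + pi/6 = (3/4)*pi (mod 2*pi)

Answer: final direction angle = (3/4)*pi
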